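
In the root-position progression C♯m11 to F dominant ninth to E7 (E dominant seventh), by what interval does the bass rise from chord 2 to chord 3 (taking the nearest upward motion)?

major 7th

The roots are F and E.
Counting 7 letters and 11 half steps from F gives a major seventh.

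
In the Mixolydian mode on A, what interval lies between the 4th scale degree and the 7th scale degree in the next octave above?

The scale runs A B C# D E F# G.
4th scale degree = D; 7th degree (up an octave) = G.
From D to G is 17 semitones, exactly the perfect eleventh.

perfect eleventh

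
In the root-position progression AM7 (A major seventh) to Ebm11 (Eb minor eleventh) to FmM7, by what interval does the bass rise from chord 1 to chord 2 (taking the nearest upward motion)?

The roots are A and Eb.
A up to Eb is 6 semitones, a half step narrower than a perfect fifth, so the interval is diminished.

diminished fifth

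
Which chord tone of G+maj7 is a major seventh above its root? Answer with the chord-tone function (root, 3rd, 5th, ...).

7th

G augmented major seventh is spelled G B D# F#.
The root is G. A major seventh above G is F#.
F# is the chord's 7th.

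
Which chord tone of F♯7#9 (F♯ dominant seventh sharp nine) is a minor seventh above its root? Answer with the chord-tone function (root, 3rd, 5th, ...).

7th

The chord tones of F♯7#9 are F♯ A♯ C♯ E G𝄪.
The root is F♯. A minor seventh above F♯ is E.
E is the chord's 7th.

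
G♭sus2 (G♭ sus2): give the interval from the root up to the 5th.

P5

Spelling the chord: G♭–A♭–D♭.
The root is G♭ and the 5th is D♭.
From G♭ to D♭ is 7 semitones, exactly the perfect fifth.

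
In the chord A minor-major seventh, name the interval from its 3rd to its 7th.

A5

AmM7: A C E G♯.
3rd = C; 7th = G♯.
C up to G♯ is 8 semitones, a half step wider than a perfect fifth, so the interval is augmented.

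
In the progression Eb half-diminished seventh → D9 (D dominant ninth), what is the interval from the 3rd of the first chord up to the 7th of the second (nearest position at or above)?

A4

The 3rd of Eb half-diminished seventh is Gb; the 7th of D9 (D dominant ninth) is C.
Gb up to C is 6 semitones, a half step wider than a perfect fourth, so the interval is augmented.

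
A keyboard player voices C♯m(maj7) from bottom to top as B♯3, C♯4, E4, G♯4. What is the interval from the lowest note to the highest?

The outer voices are B♯3 and G♯4.
B♯ up to G♯ is 8 semitones, a half step narrower than a major sixth, so the interval is minor.

minor sixth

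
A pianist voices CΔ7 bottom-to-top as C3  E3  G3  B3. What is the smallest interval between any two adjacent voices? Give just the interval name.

Adjacent intervals: C3→E3 = major third; E3→G3 = minor third; G3→B3 = major third.
The smallest is E3 to G3, a minor third (3 semitones).

minor third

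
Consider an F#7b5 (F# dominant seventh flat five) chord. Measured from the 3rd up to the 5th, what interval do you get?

diminished third

F# dominant seventh flat five is spelled F# A# C E.
The 3rd is A# and the 5th is C.
From A# to C: 2 semitones over a third = diminished.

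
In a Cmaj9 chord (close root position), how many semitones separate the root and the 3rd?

4

The chord tones of Cmaj9 (C major ninth) are C E G B D.
C to E is a major third: 4 semitones.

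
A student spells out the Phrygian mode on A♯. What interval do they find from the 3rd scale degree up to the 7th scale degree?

The scale runs A♯ B C♯ D♯ E♯ F♯ G♯.
The 3rd scale degree is C♯ and the 7th degree is G♯.
Counting 5 letters and 7 half steps from C♯ gives a perfect fifth.

perfect fifth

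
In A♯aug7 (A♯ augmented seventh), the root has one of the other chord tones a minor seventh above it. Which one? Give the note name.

A♯+7: A♯ C𝄪 E𝄪 G♯.
The root is A♯. A minor seventh above A♯ is G♯.
G♯ is the chord's 7th.

G#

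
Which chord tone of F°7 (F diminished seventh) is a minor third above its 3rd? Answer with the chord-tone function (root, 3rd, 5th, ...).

Spelling the chord: F, A♭, C♭, E𝄫.
The 3rd is A♭. A minor third above A♭ is C♭.
C♭ is the chord's 5th.

5th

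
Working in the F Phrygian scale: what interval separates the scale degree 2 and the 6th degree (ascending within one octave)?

Spelling the F Phrygian scale: F Gb Ab Bb C Db Eb.
So we need the interval from Gb up to Db.
Gb up to Db spans 5 letter names and 7 semitones — a perfect fifth.

perfect 5th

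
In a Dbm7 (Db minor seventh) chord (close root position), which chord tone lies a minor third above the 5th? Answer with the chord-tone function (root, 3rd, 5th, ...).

Db-7 (Db minor seventh): Db, Fb, Ab, Cb.
The 5th is Ab. A minor third above Ab is Cb.
Cb is the chord's 7th.

7th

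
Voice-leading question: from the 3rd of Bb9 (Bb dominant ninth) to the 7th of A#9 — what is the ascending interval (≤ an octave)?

The 3rd of Bb9 (Bb dominant ninth) is D; the 7th of A#9 is G#.
D up to G# is 6 semitones, a half step wider than a perfect fourth, so the interval is augmented.

augmented 4th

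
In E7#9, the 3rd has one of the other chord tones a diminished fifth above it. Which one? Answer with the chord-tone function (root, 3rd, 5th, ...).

E7#9 (E dominant seventh sharp nine): E–G#–B–D–F##.
The 3rd is G#. A diminished fifth above G# is D.
D is the chord's 7th.

7th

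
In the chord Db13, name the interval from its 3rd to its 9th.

Spelling the chord: Db, F, Ab, Cb, Eb, Bb.
The 3rd is F and the 9th is Eb.
From F to Eb: 10 semitones over a seventh = minor.

minor seventh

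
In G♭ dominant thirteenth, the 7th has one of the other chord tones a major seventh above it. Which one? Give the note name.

Eb

G♭13: G♭ B♭ D♭ F♭ A♭ E♭.
The 7th is F♭. A major seventh above F♭ is E♭.
E♭ is the chord's 13th.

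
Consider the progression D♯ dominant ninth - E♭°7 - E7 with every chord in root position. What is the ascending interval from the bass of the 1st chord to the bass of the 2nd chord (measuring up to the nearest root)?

diminished 2nd

The roots are D♯ and E♭.
From D♯ to E♭: 0 semitones over a second = diminished.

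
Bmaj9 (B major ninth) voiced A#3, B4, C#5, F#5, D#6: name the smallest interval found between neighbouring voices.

major second

Adjacent intervals: A#3→B4 = minor ninth; B4→C#5 = major second; C#5→F#5 = perfect fourth; F#5→D#6 = major sixth.
The smallest is B4 to C#5, a major second (2 semitones).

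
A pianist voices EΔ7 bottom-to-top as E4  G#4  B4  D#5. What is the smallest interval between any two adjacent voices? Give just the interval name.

minor third

Adjacent intervals: E4→G#4 = major third; G#4→B4 = minor third; B4→D#5 = major third.
The smallest is G#4 to B4, a minor third (3 semitones).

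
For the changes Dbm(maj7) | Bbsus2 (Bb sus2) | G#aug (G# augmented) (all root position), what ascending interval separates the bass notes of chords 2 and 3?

augmented sixth

The roots are Bb and G#.
Bb up to G# is 10 semitones, a half step wider than a major sixth, so the interval is augmented.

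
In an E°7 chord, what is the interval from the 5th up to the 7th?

m3

Spelling the chord: E–G–B♭–D♭.
That puts B♭ below D♭.
From B♭ to D♭: 3 semitones over a third = minor.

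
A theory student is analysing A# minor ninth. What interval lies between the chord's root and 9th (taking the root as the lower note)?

M9

The chord tones of A#m9 (A# minor ninth) are A#, C#, E#, G#, B#.
So we need the interval from A# up to B#.
Counting 9 letters and 14 half steps from A# gives a major ninth.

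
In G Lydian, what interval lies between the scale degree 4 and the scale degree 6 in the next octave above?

minor tenth

G lydian: G A B C# D E F#.
That puts C# below E.
From C# to E: 15 semitones over a tenth = minor.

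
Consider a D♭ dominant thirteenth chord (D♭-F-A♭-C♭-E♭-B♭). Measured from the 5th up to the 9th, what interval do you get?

The 5th is A♭ and the 9th is E♭.
From A♭ to E♭ is 7 semitones, exactly the perfect fifth.

perfect fifth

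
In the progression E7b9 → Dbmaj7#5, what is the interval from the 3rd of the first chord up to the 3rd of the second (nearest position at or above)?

diminished 7th

The 3rd of E7b9 is G#; the 3rd of Dbmaj7#5 is F.
G# up to F is 9 semitones, a whole step narrower than a major seventh, so the interval is diminished.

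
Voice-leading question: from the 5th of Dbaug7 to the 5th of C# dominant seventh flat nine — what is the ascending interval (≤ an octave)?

The 5th of Dbaug7 is A; the 5th of C# dominant seventh flat nine is G#.
Counting 7 letters and 11 half steps from A gives a major seventh.

major 7th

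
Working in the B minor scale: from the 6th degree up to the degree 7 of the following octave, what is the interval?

major ninth

The scale runs B C# D E F# G A.
The 6th degree is G and the 7th scale degree (up an octave) is A.
G up to A spans 9 letter names and 14 semitones — a major ninth.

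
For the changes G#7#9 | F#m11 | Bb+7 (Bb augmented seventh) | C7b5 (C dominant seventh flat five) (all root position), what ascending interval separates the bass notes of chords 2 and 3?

diminished fourth

The roots are F# and Bb.
4 letter names make it a fourth; at 4 semitones (a half step narrower than perfect) the quality is diminished.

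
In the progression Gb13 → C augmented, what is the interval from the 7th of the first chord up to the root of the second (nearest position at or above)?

augmented 5th

The 7th of Gb13 is Fb; the root of C augmented is C.
Fb up to C is 8 semitones, a half step wider than a perfect fifth, so the interval is augmented.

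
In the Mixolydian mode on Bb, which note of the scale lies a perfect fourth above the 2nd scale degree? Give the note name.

The scale is Bb C D Eb F G Ab.
The 2nd scale degree is C; a perfect fourth above that is F — scale degree 5.

F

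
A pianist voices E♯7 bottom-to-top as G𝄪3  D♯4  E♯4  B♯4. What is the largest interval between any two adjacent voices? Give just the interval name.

perfect fifth

Adjacent intervals: G𝄪3→D♯4 = diminished fifth; D♯4→E♯4 = major second; E♯4→B♯4 = perfect fifth.
The largest is E♯4 to B♯4, a perfect fifth (7 semitones).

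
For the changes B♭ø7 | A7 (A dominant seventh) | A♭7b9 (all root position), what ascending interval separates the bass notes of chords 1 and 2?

major seventh

The roots are B♭ and A.
B♭ up to A spans 7 letter names and 11 semitones — a major seventh.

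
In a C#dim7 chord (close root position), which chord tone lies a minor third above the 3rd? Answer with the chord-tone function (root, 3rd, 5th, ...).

The chord tones of C#°7 (C# diminished seventh) are C# E G Bb.
The 3rd is E. A minor third above E is G.
G is the chord's 5th.

5th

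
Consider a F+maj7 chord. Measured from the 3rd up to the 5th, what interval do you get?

major 3rd

F augmented major seventh: F A C# E.
That puts A below C#.
From A to C# is 4 semitones, exactly the major third.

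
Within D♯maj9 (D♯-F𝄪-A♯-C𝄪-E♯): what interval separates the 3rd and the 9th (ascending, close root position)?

minor 7th

So we need the interval from F𝄪 up to E♯.
7 letter names make it a seventh; at 10 semitones (a half step narrower than major) the quality is minor.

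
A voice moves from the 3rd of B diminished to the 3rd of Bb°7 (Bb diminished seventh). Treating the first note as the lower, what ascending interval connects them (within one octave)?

diminished 8th

B diminished has D as its 3rd, and Bb°7 (Bb diminished seventh) has Db as its 3rd.
8 letter names make it an octave; at 11 semitones (a half step narrower than perfect) the quality is diminished.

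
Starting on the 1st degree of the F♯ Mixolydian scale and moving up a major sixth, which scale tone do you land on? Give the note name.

D#

The scale is F♯ G♯ A♯ B C♯ D♯ E.
The 1st degree is F♯; a major sixth above that is D♯ — scale degree 6.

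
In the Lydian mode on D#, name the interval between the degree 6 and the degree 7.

D# lydian: D# E# F## G## A# B# C##.
That puts B# below C##.
Counting 2 letters and 2 half steps from B# gives a major second.

major 2nd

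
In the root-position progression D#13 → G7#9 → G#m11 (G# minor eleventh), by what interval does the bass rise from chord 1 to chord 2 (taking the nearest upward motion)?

The roots are D# and G.
4 letter names make it a fourth; at 4 semitones (a half step narrower than perfect) the quality is diminished.

diminished fourth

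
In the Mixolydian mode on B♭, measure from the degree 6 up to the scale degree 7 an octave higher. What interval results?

B♭ mixolydian: B♭ C D E♭ F G A♭.
Degree 6 = G; degree 7 (up an octave) = A♭.
G up to A♭ is 13 semitones, a half step narrower than a major ninth, so the interval is minor.

minor ninth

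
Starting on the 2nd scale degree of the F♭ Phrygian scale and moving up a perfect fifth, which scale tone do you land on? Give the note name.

Dbb

The scale is F♭ G𝄫 A𝄫 B𝄫 C♭ D𝄫 E𝄫.
The 2nd scale degree is G𝄫; a perfect fifth above that is D𝄫 — scale degree 6.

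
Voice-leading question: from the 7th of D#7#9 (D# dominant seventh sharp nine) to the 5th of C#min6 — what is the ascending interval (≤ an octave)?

perfect fifth

The 7th of D#7#9 (D# dominant seventh sharp nine) is C#; the 5th of C#min6 is G#.
From C# to G# is 7 semitones, exactly the perfect fifth.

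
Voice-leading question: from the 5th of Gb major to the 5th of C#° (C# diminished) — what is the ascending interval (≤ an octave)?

A4

The 5th of Gb major is Db; the 5th of C#° (C# diminished) is G.
From Db to G: 6 semitones over a fourth = augmented.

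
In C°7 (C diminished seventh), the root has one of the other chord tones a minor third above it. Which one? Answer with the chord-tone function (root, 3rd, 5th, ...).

3rd

The chord tones of Cdim7 are C, Eb, Gb, Bbb.
The root is C. A minor third above C is Eb.
Eb is the chord's 3rd.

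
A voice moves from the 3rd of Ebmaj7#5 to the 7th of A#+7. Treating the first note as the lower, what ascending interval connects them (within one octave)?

A1

Ebmaj7#5 has G as its 3rd, and A#+7 has G# as its 7th.
G up to G# is 1 semitone, a half step wider than a perfect unison, so the interval is augmented.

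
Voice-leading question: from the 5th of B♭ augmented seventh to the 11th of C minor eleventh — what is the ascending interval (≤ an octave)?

The 5th of B♭ augmented seventh is F♯; the 11th of C minor eleventh is F.
8 letter names make it an octave; at 11 semitones (a half step narrower than perfect) the quality is diminished.

diminished octave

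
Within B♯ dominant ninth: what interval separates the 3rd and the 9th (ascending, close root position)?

m7

B♯9: B♯, D𝄪, F𝄪, A♯, C𝄪.
So we need the interval from D𝄪 up to C𝄪.
From D𝄪 to C𝄪: 10 semitones over a seventh = minor.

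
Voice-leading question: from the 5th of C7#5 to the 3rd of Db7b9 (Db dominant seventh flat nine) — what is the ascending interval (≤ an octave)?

The 5th of C7#5 is G#; the 3rd of Db7b9 (Db dominant seventh flat nine) is F.
G# up to F is 9 semitones, a whole step narrower than a major seventh, so the interval is diminished.

diminished seventh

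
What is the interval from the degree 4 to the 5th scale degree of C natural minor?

Spelling C natural minor: C D Eb F G Ab Bb.
That puts F below G.
F up to G spans 2 letter names and 2 semitones — a major second.

major second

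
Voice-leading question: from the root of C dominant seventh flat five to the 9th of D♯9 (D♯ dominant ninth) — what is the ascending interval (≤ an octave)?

C dominant seventh flat five has C as its root, and D♯9 (D♯ dominant ninth) has E♯ as its 9th.
3 letter names make it a third; at 5 semitones (a half step wider than major) the quality is augmented.

augmented third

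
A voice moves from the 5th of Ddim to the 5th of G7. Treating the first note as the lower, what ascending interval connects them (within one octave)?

augmented fourth

The 5th of Ddim is Ab; the 5th of G7 is D.
From Ab to D: 6 semitones over a fourth = augmented.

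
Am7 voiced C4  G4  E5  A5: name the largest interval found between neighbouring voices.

Adjacent intervals: C4→G4 = perfect fifth; G4→E5 = major sixth; E5→A5 = perfect fourth.
The largest is G4 to E5, a major sixth (9 semitones).

major 6th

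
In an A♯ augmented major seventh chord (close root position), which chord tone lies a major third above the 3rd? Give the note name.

E##

The chord tones of A♯maj7#5 (A♯ augmented major seventh) are A♯, C𝄪, E𝄪, G𝄪.
The 3rd is C𝄪. A major third above C𝄪 is E𝄪.
E𝄪 is the chord's 5th.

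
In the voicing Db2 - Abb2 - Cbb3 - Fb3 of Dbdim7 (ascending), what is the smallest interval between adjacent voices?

Adjacent intervals: Db2→Abb2 = diminished fifth; Abb2→Cbb3 = minor third; Cbb3→Fb3 = augmented fourth.
The smallest is Abb2 to Cbb3, a minor third (3 semitones).

m3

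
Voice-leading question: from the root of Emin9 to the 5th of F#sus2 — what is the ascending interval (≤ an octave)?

M6

The root of Emin9 is E; the 5th of F#sus2 is C#.
Counting 6 letters and 9 half steps from E gives a major sixth.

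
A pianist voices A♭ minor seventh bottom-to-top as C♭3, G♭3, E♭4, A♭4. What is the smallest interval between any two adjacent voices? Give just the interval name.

Adjacent intervals: C♭3→G♭3 = perfect fifth; G♭3→E♭4 = major sixth; E♭4→A♭4 = perfect fourth.
The smallest is E♭4 to A♭4, a perfect fourth (5 semitones).

perfect fourth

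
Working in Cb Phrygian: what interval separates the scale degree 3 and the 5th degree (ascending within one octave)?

Spelling Cb Phrygian: Cb Dbb Ebb Fb Gb Abb Bbb.
Scale degree 3 = Ebb; scale degree 5 = Gb.
From Ebb to Gb is 4 semitones, exactly the major third.

major 3rd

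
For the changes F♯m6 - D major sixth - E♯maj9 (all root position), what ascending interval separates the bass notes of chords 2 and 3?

augmented second

The roots are D and E♯.
From D to E♯: 3 semitones over a second = augmented.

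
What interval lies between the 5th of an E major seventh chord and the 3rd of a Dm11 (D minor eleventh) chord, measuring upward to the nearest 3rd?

The 5th of E major seventh is B; the 3rd of Dm11 (D minor eleventh) is F.
From B to F: 6 semitones over a fifth = diminished.

diminished fifth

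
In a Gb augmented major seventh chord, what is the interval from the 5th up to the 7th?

Spelling the chord: Gb-Bb-D-F.
So we need the interval from D up to F.
3 letter names make it a third; at 3 semitones (a half step narrower than major) the quality is minor.

minor 3rd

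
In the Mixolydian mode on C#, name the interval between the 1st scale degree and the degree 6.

M6

C# mixolydian: C# D# E# F# G# A# B.
That puts C# below A#.
From C# to A# is 9 semitones, exactly the major sixth.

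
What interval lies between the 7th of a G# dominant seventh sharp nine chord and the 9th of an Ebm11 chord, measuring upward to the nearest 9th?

G# dominant seventh sharp nine has F# as its 7th, and Ebm11 has F as its 9th.
F# up to F is 11 semitones, a half step narrower than a perfect octave, so the interval is diminished.

diminished 8th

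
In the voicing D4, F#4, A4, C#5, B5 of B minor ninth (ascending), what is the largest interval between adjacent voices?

Adjacent intervals: D4→F#4 = major third; F#4→A4 = minor third; A4→C#5 = major third; C#5→B5 = minor seventh.
The largest is C#5 to B5, a minor seventh (10 semitones).

m7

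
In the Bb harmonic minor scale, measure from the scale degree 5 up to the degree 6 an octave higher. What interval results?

The scale runs Bb C Db Eb F Gb A.
So we need the interval from F up to Gb.
F up to Gb is 13 semitones, a half step narrower than a major ninth, so the interval is minor.

minor 9th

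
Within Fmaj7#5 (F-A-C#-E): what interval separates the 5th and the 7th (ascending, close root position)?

m3

5th = C#; 7th = E.
3 letter names make it a third; at 3 semitones (a half step narrower than major) the quality is minor.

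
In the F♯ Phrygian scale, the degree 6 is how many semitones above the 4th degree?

The scale is F♯ G A B C♯ D E.
B up to D is a minor third — 3 semitones.

3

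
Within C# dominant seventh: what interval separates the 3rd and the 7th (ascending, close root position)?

C#7: C# E# G# B.
That puts E# below B.
5 letter names make it a fifth; at 6 semitones (a half step narrower than perfect) the quality is diminished.

diminished fifth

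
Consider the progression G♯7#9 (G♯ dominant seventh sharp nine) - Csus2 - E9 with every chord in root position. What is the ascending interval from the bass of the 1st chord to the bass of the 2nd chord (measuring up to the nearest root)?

diminished fourth

The roots are G♯ and C.
G♯ up to C is 4 semitones, a half step narrower than a perfect fourth, so the interval is diminished.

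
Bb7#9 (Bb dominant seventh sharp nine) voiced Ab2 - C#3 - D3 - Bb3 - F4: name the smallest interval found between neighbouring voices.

Adjacent intervals: Ab2→C#3 = augmented third; C#3→D3 = minor second; D3→Bb3 = minor sixth; Bb3→F4 = perfect fifth.
The smallest is C#3 to D3, a minor second (1 semitone).

minor 2nd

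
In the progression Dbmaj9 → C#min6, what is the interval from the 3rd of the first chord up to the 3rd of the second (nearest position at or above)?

major 7th

The 3rd of Dbmaj9 is F; the 3rd of C#min6 is E.
F up to E spans 7 letter names and 11 semitones — a major seventh.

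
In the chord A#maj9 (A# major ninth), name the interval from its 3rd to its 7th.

Spelling the chord: A#, C##, E#, G##, B#.
That puts C## below G##.
Counting 5 letters and 7 half steps from C## gives a perfect fifth.

perfect 5th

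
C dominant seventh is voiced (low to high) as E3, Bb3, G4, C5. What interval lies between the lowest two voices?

diminished fifth

Those voices are E3 and Bb3.
E up to Bb is 6 semitones, a half step narrower than a perfect fifth, so the interval is diminished.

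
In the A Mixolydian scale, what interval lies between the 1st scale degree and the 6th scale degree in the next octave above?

The scale runs A B C# D E F# G.
That puts A below F#.
From A to F# is 21 semitones, exactly the major thirteenth.

M13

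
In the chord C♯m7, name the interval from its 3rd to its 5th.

C♯m7 is spelled C♯–E–G♯–B.
That puts E below G♯.
E up to G♯ spans 3 letter names and 4 semitones — a major third.

major third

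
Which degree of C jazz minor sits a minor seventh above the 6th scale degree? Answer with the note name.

G

The scale is C D Eb F G A B.
The 6th scale degree is A; a minor seventh above that is G — scale degree 5.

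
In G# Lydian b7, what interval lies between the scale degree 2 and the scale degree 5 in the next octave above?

The scale runs G# A# B# C## D# E# F#.
Scale degree 2 = A#; scale degree 5 (up an octave) = D#.
Counting 11 letters and 17 half steps from A# gives a perfect eleventh.

perfect eleventh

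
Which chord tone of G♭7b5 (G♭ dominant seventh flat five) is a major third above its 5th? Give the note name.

The chord tones of G♭7b5 (G♭ dominant seventh flat five) are G♭ B♭ D𝄫 F♭.
The 5th is D𝄫. A major third above D𝄫 is F♭.
F♭ is the chord's 7th.

Fb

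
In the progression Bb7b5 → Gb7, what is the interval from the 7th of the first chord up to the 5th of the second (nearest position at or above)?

The 7th of Bb7b5 is Ab; the 5th of Gb7 is Db.
Counting 4 letters and 5 half steps from Ab gives a perfect fourth.

P4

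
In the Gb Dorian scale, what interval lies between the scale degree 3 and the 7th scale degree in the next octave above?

perfect twelfth

Spelling the Gb Dorian scale: Gb Ab Bbb Cb Db Eb Fb.
The scale degree 3 is Bbb and the 7th scale degree (up an octave) is Fb.
Bbb up to Fb spans 12 letter names and 19 semitones — a perfect twelfth.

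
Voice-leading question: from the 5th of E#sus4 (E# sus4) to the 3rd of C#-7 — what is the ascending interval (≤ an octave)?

E#sus4 (E# sus4) has B# as its 5th, and C#-7 has E as its 3rd.
B# up to E is 4 semitones, a half step narrower than a perfect fourth, so the interval is diminished.

diminished 4th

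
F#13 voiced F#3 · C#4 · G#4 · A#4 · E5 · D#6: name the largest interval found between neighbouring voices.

Adjacent intervals: F#3→C#4 = perfect fifth; C#4→G#4 = perfect fifth; G#4→A#4 = major second; A#4→E5 = diminished fifth; E5→D#6 = major seventh.
The largest is E5 to D#6, a major seventh (11 semitones).

major seventh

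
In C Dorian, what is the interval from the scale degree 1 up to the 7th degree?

m7

C dorian: C D Eb F G A Bb.
That puts C below Bb.
7 letter names make it a seventh; at 10 semitones (a half step narrower than major) the quality is minor.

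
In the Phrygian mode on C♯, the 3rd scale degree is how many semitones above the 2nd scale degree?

The scale is C♯ D E F♯ G♯ A B.
D up to E is a major second — 2 semitones.

2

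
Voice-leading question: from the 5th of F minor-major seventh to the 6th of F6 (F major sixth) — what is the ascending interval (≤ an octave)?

The 5th of F minor-major seventh is C; the 6th of F6 (F major sixth) is D.
C up to D spans 2 letter names and 2 semitones — a major second.

M2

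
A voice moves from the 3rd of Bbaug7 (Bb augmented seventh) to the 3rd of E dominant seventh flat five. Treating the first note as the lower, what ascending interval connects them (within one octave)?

Bbaug7 (Bb augmented seventh) has D as its 3rd, and E dominant seventh flat five has G# as its 3rd.
From D to G#: 6 semitones over a fourth = augmented.

augmented fourth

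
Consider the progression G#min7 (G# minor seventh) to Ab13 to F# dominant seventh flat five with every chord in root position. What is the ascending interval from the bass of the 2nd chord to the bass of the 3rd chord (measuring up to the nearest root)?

augmented sixth

The roots are Ab and F#.
Ab up to F# is 10 semitones, a half step wider than a major sixth, so the interval is augmented.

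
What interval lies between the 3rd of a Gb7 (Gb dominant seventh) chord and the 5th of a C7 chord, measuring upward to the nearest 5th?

major 6th

Gb7 (Gb dominant seventh) has Bb as its 3rd, and C7 has G as its 5th.
Bb up to G spans 6 letter names and 9 semitones — a major sixth.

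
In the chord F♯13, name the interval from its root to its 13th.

The chord tones of F♯ dominant thirteenth are F♯-A♯-C♯-E-G♯-D♯.
That puts F♯ below D♯.
Counting 13 letters and 21 half steps from F♯ gives a major thirteenth.

major thirteenth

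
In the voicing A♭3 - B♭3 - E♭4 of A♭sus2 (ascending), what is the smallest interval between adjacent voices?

major 2nd

Adjacent intervals: A♭3→B♭3 = major second; B♭3→E♭4 = perfect fourth.
The smallest is A♭3 to B♭3, a major second (2 semitones).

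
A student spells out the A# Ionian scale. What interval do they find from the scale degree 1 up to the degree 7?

major seventh

The scale runs A# B# C## D# E# F## G##.
That puts A# below G##.
From A# to G## is 11 semitones, exactly the major seventh.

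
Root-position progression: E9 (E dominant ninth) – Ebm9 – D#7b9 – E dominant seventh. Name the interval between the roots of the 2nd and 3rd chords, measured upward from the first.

The roots are Eb and D#.
Eb up to D# is 12 semitones, a half step wider than a major seventh, so the interval is augmented.

A7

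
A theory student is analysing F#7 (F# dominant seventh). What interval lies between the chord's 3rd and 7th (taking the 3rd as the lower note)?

The chord tones of F#7 are F#–A#–C#–E.
That puts A# below E.
A# up to E is 6 semitones, a half step narrower than a perfect fifth, so the interval is diminished.
This 3–7 tritone is the characteristic tension at the heart of the dominant sound.

diminished 5th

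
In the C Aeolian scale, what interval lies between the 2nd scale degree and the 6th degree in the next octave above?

The scale runs C D E♭ F G A♭ B♭.
The 2nd scale degree is D and the 6th scale degree (up an octave) is A♭.
D up to A♭ is 18 semitones, a half step narrower than a perfect twelfth, so the interval is diminished.

diminished twelfth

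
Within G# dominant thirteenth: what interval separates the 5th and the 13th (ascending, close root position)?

G#13 is spelled G#-B#-D#-F#-A#-E#.
So we need the interval from D# up to E#.
D# up to E# spans 9 letter names and 14 semitones — a major ninth.

major ninth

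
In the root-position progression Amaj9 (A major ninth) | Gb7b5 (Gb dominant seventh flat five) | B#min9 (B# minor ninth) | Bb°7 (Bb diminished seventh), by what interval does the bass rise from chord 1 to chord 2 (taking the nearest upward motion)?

diminished seventh

The roots are A and Gb.
7 letter names make it a seventh; at 9 semitones (a whole step narrower than major) the quality is diminished.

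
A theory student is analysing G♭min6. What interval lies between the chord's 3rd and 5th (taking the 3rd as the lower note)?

The chord tones of G♭m6 are G♭-B𝄫-D♭-E♭.
The 3rd is B𝄫 and the 5th is D♭.
From B𝄫 to D♭ is 4 semitones, exactly the major third.

major 3rd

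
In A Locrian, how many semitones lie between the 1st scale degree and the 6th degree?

The scale is A Bb C D Eb F G.
A up to F is a minor sixth — 8 semitones.

8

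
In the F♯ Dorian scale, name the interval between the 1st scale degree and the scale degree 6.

F♯ dorian: F♯ G♯ A B C♯ D♯ E.
That puts F♯ below D♯.
F♯ up to D♯ spans 6 letter names and 9 semitones — a major sixth.

M6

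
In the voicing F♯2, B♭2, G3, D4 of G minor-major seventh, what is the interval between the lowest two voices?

Those voices are F♯2 and B♭2.
4 letter names make it a fourth; at 4 semitones (a half step narrower than perfect) the quality is diminished.

diminished 4th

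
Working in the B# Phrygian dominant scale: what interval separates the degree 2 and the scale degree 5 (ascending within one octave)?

augmented 4th

Spelling the B# Phrygian dominant scale: B# C# D## E# F## G# A#.
Degree 2 = C#; 5th scale degree = F##.
4 letter names make it a fourth; at 6 semitones (a half step wider than perfect) the quality is augmented.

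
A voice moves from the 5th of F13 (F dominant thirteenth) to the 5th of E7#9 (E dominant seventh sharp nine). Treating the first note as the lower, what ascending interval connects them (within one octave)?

The 5th of F13 (F dominant thirteenth) is C; the 5th of E7#9 (E dominant seventh sharp nine) is B.
From C to B is 11 semitones, exactly the major seventh.

M7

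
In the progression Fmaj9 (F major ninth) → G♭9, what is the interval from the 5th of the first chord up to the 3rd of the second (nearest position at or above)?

minor seventh

The 5th of Fmaj9 (F major ninth) is C; the 3rd of G♭9 is B♭.
C up to B♭ is 10 semitones, a half step narrower than a major seventh, so the interval is minor.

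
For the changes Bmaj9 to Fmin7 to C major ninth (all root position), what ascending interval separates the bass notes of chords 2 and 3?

perfect fifth

The roots are F and C.
From F to C is 7 semitones, exactly the perfect fifth.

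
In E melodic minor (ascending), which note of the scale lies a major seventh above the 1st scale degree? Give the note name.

D#

The scale is E F# G A B C# D#.
The 1st scale degree is E; a major seventh above that is D# — scale degree 7.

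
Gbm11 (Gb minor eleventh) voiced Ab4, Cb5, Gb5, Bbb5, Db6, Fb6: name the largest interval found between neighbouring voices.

perfect fifth

Adjacent intervals: Ab4→Cb5 = minor third; Cb5→Gb5 = perfect fifth; Gb5→Bbb5 = minor third; Bbb5→Db6 = major third; Db6→Fb6 = minor third.
The largest is Cb5 to Gb5, a perfect fifth (7 semitones).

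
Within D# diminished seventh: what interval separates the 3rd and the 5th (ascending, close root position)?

D#dim7: D#-F#-A-C.
So we need the interval from F# up to A.
From F# to A: 3 semitones over a third = minor.

m3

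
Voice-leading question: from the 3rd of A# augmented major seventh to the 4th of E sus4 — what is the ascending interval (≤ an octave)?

d6

The 3rd of A# augmented major seventh is C##; the 4th of E sus4 is A.
6 letter names make it a sixth; at 7 semitones (a whole step narrower than major) the quality is diminished.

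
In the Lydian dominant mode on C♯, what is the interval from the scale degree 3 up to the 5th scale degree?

The scale runs C♯ D♯ E♯ F𝄪 G♯ A♯ B.
So we need the interval from E♯ up to G♯.
3 letter names make it a third; at 3 semitones (a half step narrower than major) the quality is minor.

minor third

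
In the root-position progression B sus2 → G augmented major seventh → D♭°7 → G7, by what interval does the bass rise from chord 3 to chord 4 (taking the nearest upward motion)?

The roots are D♭ and G.
D♭ up to G is 6 semitones, a half step wider than a perfect fourth, so the interval is augmented.

augmented fourth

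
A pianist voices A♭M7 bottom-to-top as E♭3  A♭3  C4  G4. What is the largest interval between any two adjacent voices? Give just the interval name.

Adjacent intervals: E♭3→A♭3 = perfect fourth; A♭3→C4 = major third; C4→G4 = perfect fifth.
The largest is C4 to G4, a perfect fifth (7 semitones).

perfect 5th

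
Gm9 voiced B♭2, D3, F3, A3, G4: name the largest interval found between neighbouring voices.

minor seventh

Adjacent intervals: B♭2→D3 = major third; D3→F3 = minor third; F3→A3 = major third; A3→G4 = minor seventh.
The largest is A3 to G4, a minor seventh (10 semitones).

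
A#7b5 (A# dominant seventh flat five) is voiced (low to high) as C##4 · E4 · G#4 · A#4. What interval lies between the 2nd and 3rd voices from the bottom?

major third

Those voices are E4 and G#4.
Counting 3 letters and 4 half steps from E gives a major third.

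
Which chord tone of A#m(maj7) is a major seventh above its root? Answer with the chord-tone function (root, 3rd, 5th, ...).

A#mM7 is spelled A#-C#-E#-G##.
The root is A#. A major seventh above A# is G##.
G## is the chord's 7th.

7th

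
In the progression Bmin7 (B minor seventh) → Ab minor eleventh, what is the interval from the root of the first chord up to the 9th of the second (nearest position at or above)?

diminished 8th

The root of Bmin7 (B minor seventh) is B; the 9th of Ab minor eleventh is Bb.
From B to Bb: 11 semitones over an octave = diminished.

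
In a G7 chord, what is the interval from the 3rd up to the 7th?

d5

G dominant seventh is spelled G-B-D-F.
So we need the interval from B up to F.
From B to F: 6 semitones over a fifth = diminished.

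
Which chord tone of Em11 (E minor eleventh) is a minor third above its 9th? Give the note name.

A

Spelling the chord: E G B D F♯ A.
The 9th is F♯. A minor third above F♯ is A.
A is the chord's 11th.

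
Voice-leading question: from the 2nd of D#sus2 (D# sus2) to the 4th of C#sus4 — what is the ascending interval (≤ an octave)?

D#sus2 (D# sus2) has E# as its 2nd, and C#sus4 has F# as its 4th.
2 letter names make it a second; at 1 semitone (a half step narrower than major) the quality is minor.

minor second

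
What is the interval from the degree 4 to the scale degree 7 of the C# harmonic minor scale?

The scale runs C# D# E F# G# A B#.
Degree 4 = F#; 7th degree = B#.
F# up to B# is 6 semitones, a half step wider than a perfect fourth, so the interval is augmented.

augmented 4th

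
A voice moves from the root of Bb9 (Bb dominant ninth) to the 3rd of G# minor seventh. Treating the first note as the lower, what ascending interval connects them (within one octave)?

augmented 1st

Bb9 (Bb dominant ninth) has Bb as its root, and G# minor seventh has B as its 3rd.
From Bb to B: 1 semitone over a unison = augmented.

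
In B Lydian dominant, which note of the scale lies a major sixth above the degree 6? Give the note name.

The scale is B C♯ D♯ E♯ F♯ G♯ A.
The degree 6 is G♯; a major sixth above that is E♯ — scale degree 4.

E#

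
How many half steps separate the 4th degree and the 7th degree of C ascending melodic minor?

6

The scale is C D Eb F G A B.
F up to B is an augmented fourth — 6 semitones.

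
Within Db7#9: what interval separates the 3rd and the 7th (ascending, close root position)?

d5

Spelling the chord: Db F Ab Cb E.
The 3rd is F and the 7th is Cb.
From F to Cb: 6 semitones over a fifth = diminished.
That tritone between 3rd and 7th is what gives the dominant seventh its pull toward resolution.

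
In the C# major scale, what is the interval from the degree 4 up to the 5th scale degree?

major second

The scale runs C# D# E# F# G# A# B#.
So we need the interval from F# up to G#.
From F# to G# is 2 semitones, exactly the major second.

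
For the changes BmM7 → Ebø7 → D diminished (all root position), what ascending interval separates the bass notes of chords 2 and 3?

The roots are Eb and D.
Counting 7 letters and 11 half steps from Eb gives a major seventh.

major 7th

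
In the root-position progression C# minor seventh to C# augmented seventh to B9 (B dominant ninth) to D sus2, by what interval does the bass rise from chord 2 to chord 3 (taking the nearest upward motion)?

The roots are C# and B.
7 letter names make it a seventh; at 10 semitones (a half step narrower than major) the quality is minor.

minor seventh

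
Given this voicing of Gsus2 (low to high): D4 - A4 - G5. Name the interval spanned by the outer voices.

The outer voices are D4 and G5.
From D to G is 17 semitones, exactly the perfect eleventh.

perfect 11th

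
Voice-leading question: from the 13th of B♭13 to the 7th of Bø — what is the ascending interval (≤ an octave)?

major second

The 13th of B♭13 is G; the 7th of Bø is A.
From G to A is 2 semitones, exactly the major second.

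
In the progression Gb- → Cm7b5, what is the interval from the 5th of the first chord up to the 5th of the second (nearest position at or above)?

Gb- has Db as its 5th, and Cm7b5 has Gb as its 5th.
Counting 4 letters and 5 half steps from Db gives a perfect fourth.

perfect fourth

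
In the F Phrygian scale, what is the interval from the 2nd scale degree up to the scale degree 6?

The scale runs F Gb Ab Bb C Db Eb.
2nd scale degree = Gb; 6th scale degree = Db.
Counting 5 letters and 7 half steps from Gb gives a perfect fifth.

perfect fifth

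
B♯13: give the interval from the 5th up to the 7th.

minor third

Spelling the chord: B♯ D𝄪 F𝄪 A♯ C𝄪 G𝄪.
The 5th is F𝄪 and the 7th is A♯.
F𝄪 up to A♯ is 3 semitones, a half step narrower than a major third, so the interval is minor.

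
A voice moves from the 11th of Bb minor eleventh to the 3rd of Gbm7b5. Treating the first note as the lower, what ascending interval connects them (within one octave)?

The 11th of Bb minor eleventh is Eb; the 3rd of Gbm7b5 is Bbb.
5 letter names make it a fifth; at 6 semitones (a half step narrower than perfect) the quality is diminished.

d5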